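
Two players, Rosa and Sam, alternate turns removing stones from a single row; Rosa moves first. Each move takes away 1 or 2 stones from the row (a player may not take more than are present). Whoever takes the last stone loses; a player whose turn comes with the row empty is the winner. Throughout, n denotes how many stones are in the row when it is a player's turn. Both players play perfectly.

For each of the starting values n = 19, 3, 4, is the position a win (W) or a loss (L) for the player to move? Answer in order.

19: L, 3: W, 4: L

Work bottom-up. With no move the player to move wins. Otherwise the position is W if at least one move leads to an L position for the opponent, and L if every move leads to a W.
n=0: no move; the opponent has just taken the last stone and therefore loses → W
n=1: →0(W) only, which is W, so L
n=2: →1(L), so W
n=3: →1(L), so W
n=4: →3(W), 2(W) — all W, so L
n=5: →4(L), so W
n=6: →4(L), so W
n=7: →6(W), 5(W) — all W, so L
n=8: →7(L), so W
n=9: →7(L), so W
n=10: →9(W), 8(W) — all W, so L
n=11: →10(L), so W
n=12: →10(L), so W
n=13: →12(W), 11(W) — all W, so L
n=14: →13(L), so W
n=15: →13(L), so W
n=16: →15(W), 14(W) — all W, so L
n=17: →16(L), so W
n=18: →16(L), so W
n=19: →18(W), 17(W) — all W, so L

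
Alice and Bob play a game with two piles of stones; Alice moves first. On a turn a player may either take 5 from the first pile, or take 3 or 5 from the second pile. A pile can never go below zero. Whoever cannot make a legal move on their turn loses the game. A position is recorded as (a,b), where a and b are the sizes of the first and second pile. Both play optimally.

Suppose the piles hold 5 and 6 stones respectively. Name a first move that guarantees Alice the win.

Move to (5,3).

Positions with no move are L. A position that does have a move is losing for the player to move precisely when every available move leads to a winning position for the opponent. Fill in the labels:
No move ever increases a pile, so every position that can arise here has a ≤ 5 and b ≤ 6; it is enough to label the cells with 0 ≤ a ≤ 5 and 0 ≤ b ≤ 6.
Every move lowers a or b (never raises either), so fill the grid row by row in increasing a, and left to right within a row: each cell's successors are then already labelled.
      b=0  b=1  b=2  b=3  b=4  b=5  b=6
a=0:    L    L    L    W    W    W    W
a=1:    L    L    L    W    W    W    W
a=2:    L    L    L    W    W    W    W
a=3:    L    L    L    W    W    W    W
a=4:    L    L    L    W    W    W    W
a=5:    W    W    W    L    L    L    W
Cells with no legal move (terminal, hence L): (0,0), (0,1), (0,2), (1,0), (1,1), (1,2), (2,0), (2,1), (2,2), (3,0), (3,1), (3,2), (4,0), (4,1), (4,2).
The remaining L cells, each justified by listing all of its moves:
(5,3): only reaches (0,3)(W), (5,0)(W), all W → L
(5,4): only reaches (0,4)(W), (5,1)(W), all W → L
(5,5): only reaches (0,5)(W), (5,2)(W), (5,0)(W), all W → L
Every other cell has at least one move into one of the L cells above, so it is W.
From (5,6), the L positions reachable in one move are: (5,3).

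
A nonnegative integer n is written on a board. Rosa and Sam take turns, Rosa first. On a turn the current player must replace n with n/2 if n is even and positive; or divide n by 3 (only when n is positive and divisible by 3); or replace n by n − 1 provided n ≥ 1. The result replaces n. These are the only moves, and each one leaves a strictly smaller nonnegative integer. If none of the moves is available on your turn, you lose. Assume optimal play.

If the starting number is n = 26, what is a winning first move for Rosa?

Classify positions by backward induction: terminal positions (no move available) are L. From any other position, the mover wins iff some move reaches an L.
n=0: no move → L
n=1: W (go to 0, an L position)
n=2: L (sole option 1(W) is W)
n=3: W (go to 2, an L position)
n=4: W (go to 2, an L position)
n=5: L (sole option 4(W) is W)
n=6: W (go to 2, an L position)
n=7: L (sole option 6(W) is W)
n=8: W (go to 7, an L position)
n=9: L (options 3(W), 8(W) are all W)
n=10: W (go to 5, an L position)
n=11: L (sole option 10(W) is W)
n=12: W (go to 11, an L position)
n=13: L (sole option 12(W) is W)
n=14: W (go to 7, an L position)
n=15: W (go to 5, an L position)
n=16: L (options 8(W), 15(W) are all W)
n=17: W (go to 16, an L position)
n=18: W (go to 9, an L position)
n=19: L (sole option 18(W) is W)
n=20: W (go to 19, an L position)
n=21: W (go to 7, an L position)
n=22: W (go to 11, an L position)
n=23: L (sole option 22(W) is W)
n=24: W (go to 23, an L position)
n=25: L (sole option 24(W) is W)
n=26: W (go to 13, an L position)
From 26, the L positions reachable in one move are: 13, 25. Any move reaching one of these is winning.

Move to 13.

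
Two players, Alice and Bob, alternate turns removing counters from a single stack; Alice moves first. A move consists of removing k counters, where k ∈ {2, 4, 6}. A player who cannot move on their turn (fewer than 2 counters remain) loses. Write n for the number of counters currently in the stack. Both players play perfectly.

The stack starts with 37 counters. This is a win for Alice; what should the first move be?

Remove 4, leaving 33.

Positions with no move are L. A position that does have a move is losing for the player to move precisely when every available move leads to a winning position for the opponent. Fill in the labels:
n=0: no move → L
n=1: no move → L
n=2: W (go to 0, an L position)
n=3: W (go to 1, an L position)
n=4: W (go to 0, an L position)
n=5: W (go to 1, an L position)
n=6: W (go to 0, an L position)
n=7: W (go to 1, an L position)
n=8: L (options 6(W), 4(W), 2(W) are all W)
n=9: L (options 7(W), 5(W), 3(W) are all W)
n=10: W (go to 8, an L position)
n=11: W (go to 9, an L position)
n=12: W (go to 8, an L position)
n=13: W (go to 9, an L position)
n=14: W (go to 8, an L position)
n=15: W (go to 9, an L position)
n=16: L (options 14(W), 12(W), 10(W) are all W)
n=17: L (options 15(W), 13(W), 11(W) are all W)
n=18: W (go to 16, an L position)
n=19: W (go to 17, an L position)
n=20: W (go to 16, an L position)
n=21: W (go to 17, an L position)
n=22: W (go to 16, an L position)
n=23: W (go to 17, an L position)
n=24: L (options 22(W), 20(W), 18(W) are all W)
n=25: L (options 23(W), 21(W), 19(W) are all W)
n=26: W (go to 24, an L position)
n=27: W (go to 25, an L position)
n=28: W (go to 24, an L position)
n=29: W (go to 25, an L position)
n=30: W (go to 24, an L position)
n=31: W (go to 25, an L position)
n=32: L (options 30(W), 28(W), 26(W) are all W)
n=33: L (options 31(W), 29(W), 27(W) are all W)
n=34: W (go to 32, an L position)
n=35: W (go to 33, an L position)
n=36: W (go to 32, an L position)
n=37: W (go to 33, an L position)
From 37, the L positions reachable in one move are: 33.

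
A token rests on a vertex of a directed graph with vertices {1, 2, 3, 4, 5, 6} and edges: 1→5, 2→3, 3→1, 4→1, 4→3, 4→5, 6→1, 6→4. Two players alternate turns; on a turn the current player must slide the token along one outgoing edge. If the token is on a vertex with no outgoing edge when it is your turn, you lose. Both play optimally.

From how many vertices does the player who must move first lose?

3

Label each position W (a win for the player to move) or L (a loss). A position with no legal move is L; any other position is W exactly when some move reaches an L, and L when every move reaches a W.
Every edge goes from a vertex to one that appears earlier in the order 5, 1, 3, 4, 6, 2, so processing vertices in that order labels each vertex after all of its successors.
5: no outgoing edge → L
1: W (go to 5, an L position)
3: L (sole option 1(W) is W)
4: W (go to 3, an L position)
6: L (options 4(W), 1(W) are all W)
2: W (go to 3, an L position)
The L vertices are 3, 5, 6; that is 3 in all.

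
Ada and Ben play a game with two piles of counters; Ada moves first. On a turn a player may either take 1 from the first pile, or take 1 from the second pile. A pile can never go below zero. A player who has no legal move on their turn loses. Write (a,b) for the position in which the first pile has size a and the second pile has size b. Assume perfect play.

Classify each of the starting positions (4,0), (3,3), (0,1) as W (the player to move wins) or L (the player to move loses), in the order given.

Compute win/loss labels from the base case upward. A position with no move is L. Any other position is W if it can reach an L in one move, else L.
No move ever increases a pile, so every position that can arise here has a ≤ 4 and b ≤ 3; it is enough to label the cells with 0 ≤ a ≤ 4 and 0 ≤ b ≤ 3.
Every move lowers a or b (never raises either), so fill the grid row by row in increasing a, and left to right within a row: each cell's successors are then already labelled.
      b=0  b=1  b=2  b=3
a=0:    L    W    L    W
a=1:    W    L    W    L
a=2:    L    W    L    W
a=3:    W    L    W    L
a=4:    L    W    L    W
Cells with no legal move (terminal, hence L): (0,0).
The remaining L cells, each justified by listing all of its moves:
(0,2): the only move is to (0,1)(W), a W ⇒ L
(1,1): moves to (0,1)(W), (1,0)(W); every one is W ⇒ L
(1,3): moves to (0,3)(W), (1,2)(W); every one is W ⇒ L
(2,0): the only move is to (1,0)(W), a W ⇒ L
(2,2): moves to (1,2)(W), (2,1)(W); every one is W ⇒ L
(3,1): moves to (2,1)(W), (3,0)(W); every one is W ⇒ L
(3,3): moves to (2,3)(W), (3,2)(W); every one is W ⇒ L
(4,0): the only move is to (3,0)(W), a W ⇒ L
(4,2): moves to (3,2)(W), (4,1)(W); every one is W ⇒ L
Every other cell has at least one move into one of the L cells above, so it is W.
(4,0): one of the L cells justified above, so L
(3,3): one of the L cells justified above, so L
(0,1): the move to (0,0) reaches an L cell, so W

(4,0): L, (3,3): L, (0,1): W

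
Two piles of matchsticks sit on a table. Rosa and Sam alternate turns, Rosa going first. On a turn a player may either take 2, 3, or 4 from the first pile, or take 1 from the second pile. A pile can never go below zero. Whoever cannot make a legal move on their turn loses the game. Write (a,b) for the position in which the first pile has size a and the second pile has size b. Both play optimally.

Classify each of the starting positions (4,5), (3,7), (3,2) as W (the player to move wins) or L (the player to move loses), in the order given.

(4,5): W, (3,7): L, (3,2): W

Work bottom-up. With no move the player to move loses. Otherwise the position is W if at least one move leads to an L position for the opponent, and L if every move leads to a W.
No move ever increases a pile, so every position that can arise here has a ≤ 4 and b ≤ 7; it is enough to label the cells with 0 ≤ a ≤ 4 and 0 ≤ b ≤ 7.
Every move lowers a or b (never raises either), so fill the grid row by row in increasing a, and left to right within a row: each cell's successors are then already labelled.
      b=0  b=1  b=2  b=3  b=4  b=5  b=6  b=7
a=0:    L    W    L    W    L    W    L    W
a=1:    L    W    L    W    L    W    L    W
a=2:    W    L    W    L    W    L    W    L
a=3:    W    L    W    L    W    L    W    L
a=4:    W    W    W    W    W    W    W    W
Cells with no legal move (terminal, hence L): (0,0), (1,0).
The remaining L cells, each justified by listing all of its moves:
(0,2): only reaches (0,1)(W), which is W → L
(0,4): only reaches (0,3)(W), which is W → L
(0,6): only reaches (0,5)(W), which is W → L
(1,2): only reaches (1,1)(W), which is W → L
(1,4): only reaches (1,3)(W), which is W → L
(1,6): only reaches (1,5)(W), which is W → L
(2,1): only reaches (0,1)(W), (2,0)(W), all W → L
(2,3): only reaches (0,3)(W), (2,2)(W), all W → L
(2,5): only reaches (0,5)(W), (2,4)(W), all W → L
(2,7): only reaches (0,7)(W), (2,6)(W), all W → L
(3,1): only reaches (1,1)(W), (0,1)(W), (3,0)(W), all W → L
(3,3): only reaches (1,3)(W), (0,3)(W), (3,2)(W), all W → L
(3,5): only reaches (1,5)(W), (0,5)(W), (3,4)(W), all W → L
(3,7): only reaches (1,7)(W), (0,7)(W), (3,6)(W), all W → L
Every other cell has at least one move into one of the L cells above, so it is W.
(4,5): the move to (2,5) reaches an L cell, so W
(3,7): one of the L cells justified above, so L
(3,2): the move to (1,2) reaches an L cell, so W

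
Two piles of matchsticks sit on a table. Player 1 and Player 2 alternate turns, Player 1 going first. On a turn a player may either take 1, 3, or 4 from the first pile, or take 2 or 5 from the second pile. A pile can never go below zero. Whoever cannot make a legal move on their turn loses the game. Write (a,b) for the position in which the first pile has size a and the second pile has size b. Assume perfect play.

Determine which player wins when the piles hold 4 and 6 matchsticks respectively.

Use the standard recursion: the mover loses at a terminal position; elsewhere, the mover wins exactly when some move hands the opponent an L position.
No move ever increases a pile, so every position that can arise here has a ≤ 4 and b ≤ 6; it is enough to label the cells with 0 ≤ a ≤ 4 and 0 ≤ b ≤ 6.
Every move lowers a or b (never raises either), so fill the grid row by row in increasing a, and left to right within a row: each cell's successors are then already labelled.
      b=0  b=1  b=2  b=3  b=4  b=5  b=6
a=0:    L    L    W    W    L    W    W
a=1:    W    W    L    L    W    W    L
a=2:    L    L    W    W    L    W    W
a=3:    W    W    L    L    W    W    L
a=4:    W    W    W    W    W    L    W
Cells with no legal move (terminal, hence L): (0,0), (0,1).
The remaining L cells, each justified by listing all of its moves:
(0,4): the only move is to (0,2)(W), a W ⇒ L
(1,2): moves to (0,2)(W), (1,0)(W); every one is W ⇒ L
(1,3): moves to (0,3)(W), (1,1)(W); every one is W ⇒ L
(1,6): moves to (0,6)(W), (1,4)(W), (1,1)(W); every one is W ⇒ L
(2,0): the only move is to (1,0)(W), a W ⇒ L
(2,1): the only move is to (1,1)(W), a W ⇒ L
(2,4): moves to (1,4)(W), (2,2)(W); every one is W ⇒ L
(3,2): moves to (2,2)(W), (0,2)(W), (3,0)(W); every one is W ⇒ L
(3,3): moves to (2,3)(W), (0,3)(W), (3,1)(W); every one is W ⇒ L
(3,6): moves to (2,6)(W), (0,6)(W), (3,4)(W), (3,1)(W); every one is W ⇒ L
(4,5): moves to (3,5)(W), (1,5)(W), (0,5)(W), (4,3)(W), (4,0)(W); every one is W ⇒ L
Every other cell has at least one move into one of the L cells above, so it is W.
From (4,6) Player 1 can move to (3,6), reaching an L position.

Player 1 wins.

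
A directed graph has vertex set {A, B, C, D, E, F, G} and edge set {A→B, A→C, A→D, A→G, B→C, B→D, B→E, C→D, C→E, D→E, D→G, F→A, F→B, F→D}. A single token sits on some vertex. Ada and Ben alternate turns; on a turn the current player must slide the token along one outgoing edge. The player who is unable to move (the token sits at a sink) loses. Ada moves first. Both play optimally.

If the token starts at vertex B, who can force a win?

Ada wins.

Classify positions by backward induction: terminal positions (no move available) are L. From any other position, the mover wins iff some move reaches an L.
Every edge goes from a vertex to one that appears earlier in the order G, E, D, C, B, A, F, so processing vertices in that order labels each vertex after all of its successors.
G: no outgoing edge → L
E: no outgoing edge → L
D: can move to E, which is L ⇒ W
C: can move to E, which is L ⇒ W
B: can move to E, which is L ⇒ W
A: can move to G, which is L ⇒ W
F: moves to A(W), B(W), D(W); every one is W ⇒ L
From B Ada can move to E, reaching an L position.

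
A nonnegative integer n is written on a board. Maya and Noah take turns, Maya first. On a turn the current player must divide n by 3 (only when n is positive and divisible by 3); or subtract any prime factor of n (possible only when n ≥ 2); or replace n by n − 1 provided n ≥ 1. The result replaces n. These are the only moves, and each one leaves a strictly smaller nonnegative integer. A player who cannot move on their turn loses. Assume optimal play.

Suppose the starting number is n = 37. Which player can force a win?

Maya wins.

Compute win/loss labels from the base case upward. A position with no move is L. Any other position is W if it can reach an L in one move, else L.
n=0: no move → L
n=1: W (go to 0, an L position)
n=2: W (go to 0, an L position)
n=3: W (go to 0, an L position)
n=4: L (options 2(W), 3(W) are all W)
n=5: W (go to 0, an L position)
n=6: W (go to 4, an L position)
n=7: W (go to 0, an L position)
n=8: L (options 6(W), 7(W) are all W)
n=9: W (go to 8, an L position)
n=10: W (go to 8, an L position)
n=11: W (go to 0, an L position)
n=12: W (go to 4, an L position)
n=13: W (go to 0, an L position)
n=14: L (options 7(W), 12(W), 13(W) are all W)
n=15: W (go to 14, an L position)
n=16: W (go to 14, an L position)
n=17: W (go to 0, an L position)
n=18: L (options 6(W), 15(W), 16(W), 17(W) are all W)
n=19: W (go to 0, an L position)
n=20: W (go to 18, an L position)
n=21: W (go to 14, an L position)
n=22: L (options 11(W), 20(W), 21(W) are all W)
n=23: W (go to 0, an L position)
n=24: W (go to 8, an L position)
n=25: L (options 20(W), 24(W) are all W)
n=26: W (go to 25, an L position)
n=27: L (options 9(W), 24(W), 26(W) are all W)
n=28: W (go to 27, an L position)
n=29: W (go to 0, an L position)
n=30: W (go to 25, an L position)
n=31: W (go to 0, an L position)
n=32: L (options 30(W), 31(W) are all W)
n=33: W (go to 22, an L position)
n=34: W (go to 32, an L position)
n=35: L (options 28(W), 30(W), 34(W) are all W)
n=36: W (go to 35, an L position)
n=37: W (go to 0, an L position)
The starting position 37 is W: Maya should move to 0, handing over an L position.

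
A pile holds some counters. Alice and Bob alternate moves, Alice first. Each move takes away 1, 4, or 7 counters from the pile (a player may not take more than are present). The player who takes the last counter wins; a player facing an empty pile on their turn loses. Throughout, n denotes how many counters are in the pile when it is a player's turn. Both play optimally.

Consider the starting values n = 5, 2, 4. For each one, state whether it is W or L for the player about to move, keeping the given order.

5: L, 2: L, 4: W

Use the standard recursion: the mover loses at a terminal position; elsewhere, the mover wins exactly when some move hands the opponent an L position.
n=0: no move → L
n=1: →0(L), so W
n=2: →1(W) only, which is W, so L
n=3: →2(L), so W
n=4: →0(L), so W
n=5: →4(W), 1(W) — all W, so L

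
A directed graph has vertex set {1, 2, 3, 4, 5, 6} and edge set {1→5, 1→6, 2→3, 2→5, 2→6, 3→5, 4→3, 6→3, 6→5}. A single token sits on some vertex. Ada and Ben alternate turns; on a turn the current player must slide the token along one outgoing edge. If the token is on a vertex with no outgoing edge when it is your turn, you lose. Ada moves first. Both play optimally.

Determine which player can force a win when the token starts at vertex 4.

Ben wins.

Label each position W (a win for the player to move) or L (a loss). A position with no legal move is L; any other position is W exactly when some move reaches an L, and L when every move reaches a W.
Every edge goes from a vertex to one that appears earlier in the order 5, 3, 6, 2, 1, 4, so processing vertices in that order labels each vertex after all of its successors.
5: no outgoing edge → L
3: →5(L), so W
6: →5(L), so W
2: →5(L), so W
1: →5(L), so W
4: →3(W) only, which is W, so L
Every move from 4 reaches a W position, so the mover loses.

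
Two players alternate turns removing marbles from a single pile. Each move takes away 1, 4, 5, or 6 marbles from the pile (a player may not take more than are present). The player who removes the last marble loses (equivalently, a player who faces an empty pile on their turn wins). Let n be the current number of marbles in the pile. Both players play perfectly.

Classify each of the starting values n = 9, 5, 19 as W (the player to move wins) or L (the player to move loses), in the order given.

Label each position W (a win for the player to move) or L (a loss). A position with no legal move is W; any other position is W exactly when some move reaches an L, and L when every move reaches a W.
n=0: no move; the opponent has just taken the last marble and therefore loses → W
n=1: the only move is to 0(W), a W ⇒ L
n=2: can move to 1, which is L ⇒ W
n=3: the only move is to 2(W), a W ⇒ L
n=4: can move to 3, which is L ⇒ W
n=5: can move to 1, which is L ⇒ W
n=6: can move to 1, which is L ⇒ W
n=7: can move to 3, which is L ⇒ W
n=8: can move to 3, which is L ⇒ W
n=9: can move to 3, which is L ⇒ W
n=10: moves to 9(W), 6(W), 5(W), 4(W); every one is W ⇒ L
n=11: can move to 10, which is L ⇒ W
n=12: moves to 11(W), 8(W), 7(W), 6(W); every one is W ⇒ L
n=13: can move to 12, which is L ⇒ W
n=14: can move to 10, which is L ⇒ W
n=15: can move to 10, which is L ⇒ W
n=16: can move to 12, which is L ⇒ W
n=17: can move to 12, which is L ⇒ W
n=18: can move to 12, which is L ⇒ W
n=19: moves to 18(W), 15(W), 14(W), 13(W); every one is W ⇒ L

9: W, 5: W, 19: L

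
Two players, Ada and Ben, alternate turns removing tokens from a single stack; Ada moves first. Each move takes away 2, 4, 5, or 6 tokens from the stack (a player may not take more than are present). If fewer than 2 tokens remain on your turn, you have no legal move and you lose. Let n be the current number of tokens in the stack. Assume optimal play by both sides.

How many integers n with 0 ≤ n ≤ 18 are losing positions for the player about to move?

6

Build the W/L table. Terminal = L. A non-terminal position is W if it has a move to some L; otherwise it is L.
n=0: no move → L
n=1: no move → L
n=2: W (go to 0, an L position)
n=3: W (go to 1, an L position)
n=4: W (go to 0, an L position)
n=5: W (go to 1, an L position)
n=6: W (go to 1, an L position)
n=7: W (go to 1, an L position)
n=8: L (options 6(W), 4(W), 3(W), 2(W) are all W)
n=9: L (options 7(W), 5(W), 4(W), 3(W) are all W)
n=10: W (go to 8, an L position)
n=11: W (go to 9, an L position)
n=12: W (go to 8, an L position)
n=13: W (go to 9, an L position)
n=14: W (go to 9, an L position)
n=15: W (go to 9, an L position)
n=16: L (options 14(W), 12(W), 11(W), 10(W) are all W)
n=17: L (options 15(W), 13(W), 12(W), 11(W) are all W)
n=18: W (go to 16, an L position)
L entries with 0 ≤ n ≤ 18: n = 0, 1, 8, 9, 16, 17; that makes 6.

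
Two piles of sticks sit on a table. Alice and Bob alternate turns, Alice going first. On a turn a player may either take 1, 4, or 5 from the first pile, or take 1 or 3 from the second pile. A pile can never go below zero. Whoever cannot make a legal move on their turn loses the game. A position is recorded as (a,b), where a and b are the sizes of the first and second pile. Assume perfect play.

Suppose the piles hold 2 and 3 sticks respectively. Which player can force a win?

Alice wins.

Use the standard recursion: the mover loses at a terminal position; elsewhere, the mover wins exactly when some move hands the opponent an L position.
No move ever increases a pile, so every position that can arise here has a ≤ 2 and b ≤ 3; it is enough to label the cells with 0 ≤ a ≤ 2 and 0 ≤ b ≤ 3.
Every move lowers a or b (never raises either), so fill the grid row by row in increasing a, and left to right within a row: each cell's successors are then already labelled.
      b=0  b=1  b=2  b=3
a=0:    L    W    L    W
a=1:    W    L    W    L
a=2:    L    W    L    W
Cells with no legal move (terminal, hence L): (0,0).
The remaining L cells, each justified by listing all of its moves:
(0,2): the only move is to (0,1)(W), a W ⇒ L
(1,1): moves to (0,1)(W), (1,0)(W); every one is W ⇒ L
(1,3): moves to (0,3)(W), (1,2)(W), (1,0)(W); every one is W ⇒ L
(2,0): the only move is to (1,0)(W), a W ⇒ L
(2,2): moves to (1,2)(W), (2,1)(W); every one is W ⇒ L
Every other cell has at least one move into one of the L cells above, so it is W.
From (2,3) Alice can move to (1,3), reaching an L position.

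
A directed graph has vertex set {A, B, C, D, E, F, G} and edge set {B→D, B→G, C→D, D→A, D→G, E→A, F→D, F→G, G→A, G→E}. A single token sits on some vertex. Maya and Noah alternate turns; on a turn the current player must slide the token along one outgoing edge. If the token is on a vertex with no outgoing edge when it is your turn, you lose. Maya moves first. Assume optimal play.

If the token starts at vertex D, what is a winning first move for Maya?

Move to A.

Classify positions by backward induction: terminal positions (no move available) are L. From any other position, the mover wins iff some move reaches an L.
Every edge goes from a vertex to one that appears earlier in the order A, E, G, D, C, F, B, so processing vertices in that order labels each vertex after all of its successors.
A: no outgoing edge → L
E: reaches L-position A → W
G: reaches L-position A → W
D: reaches L-position A → W
C: only reaches D(W), which is W → L
F: only reaches D(W), G(W), all W → L
B: only reaches D(W), G(W), all W → L
From D, the L positions reachable in one move are: A.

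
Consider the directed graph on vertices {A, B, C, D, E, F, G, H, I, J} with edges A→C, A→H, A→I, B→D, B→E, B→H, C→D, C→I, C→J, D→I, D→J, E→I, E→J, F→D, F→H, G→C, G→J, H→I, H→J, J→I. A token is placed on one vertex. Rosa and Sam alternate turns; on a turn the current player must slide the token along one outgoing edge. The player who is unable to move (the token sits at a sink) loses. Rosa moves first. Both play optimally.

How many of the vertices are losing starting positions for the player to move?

Build the W/L table. Terminal = L. A non-terminal position is W if it has a move to some L; otherwise it is L.
Every edge goes from a vertex to one that appears earlier in the order I, J, D, C, E, H, F, A, G, B, so processing vertices in that order labels each vertex after all of its successors.
I: no outgoing edge → L
J: →I(L), so W
D: →I(L), so W
C: →I(L), so W
E: →I(L), so W
H: →I(L), so W
F: →H(W), D(W) — all W, so L
A: →I(L), so W
G: →C(W), J(W) — all W, so L
B: →H(W), E(W), D(W) — all W, so L
The L vertices are B, F, G, I; that is 4 in all.

4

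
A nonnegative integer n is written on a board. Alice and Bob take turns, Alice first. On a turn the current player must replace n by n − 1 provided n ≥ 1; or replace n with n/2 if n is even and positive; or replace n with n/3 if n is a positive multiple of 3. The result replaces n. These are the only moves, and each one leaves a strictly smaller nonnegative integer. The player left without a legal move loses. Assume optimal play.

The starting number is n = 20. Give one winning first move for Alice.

Classify positions by backward induction: terminal positions (no move available) are L. From any other position, the mover wins iff some move reaches an L.
n=0: no move → L
n=1: reaches L-position 0 → W
n=2: only reaches 1(W), which is W → L
n=3: reaches L-position 2 → W
n=4: reaches L-position 2 → W
n=5: only reaches 4(W), which is W → L
n=6: reaches L-position 2 → W
n=7: only reaches 6(W), which is W → L
n=8: reaches L-position 7 → W
n=9: only reaches 3(W), 8(W), all W → L
n=10: reaches L-position 5 → W
n=11: only reaches 10(W), which is W → L
n=12: reaches L-position 11 → W
n=13: only reaches 12(W), which is W → L
n=14: reaches L-position 7 → W
n=15: reaches L-position 5 → W
n=16: only reaches 8(W), 15(W), all W → L
n=17: reaches L-position 16 → W
n=18: reaches L-position 9 → W
n=19: only reaches 18(W), which is W → L
n=20: reaches L-position 19 → W
From 20, the L positions reachable in one move are: 19.

Move to 19.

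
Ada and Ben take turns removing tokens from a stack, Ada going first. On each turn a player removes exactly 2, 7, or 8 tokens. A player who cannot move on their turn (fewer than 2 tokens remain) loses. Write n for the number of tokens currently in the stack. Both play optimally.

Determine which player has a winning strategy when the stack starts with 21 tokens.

Use the standard recursion: the mover loses at a terminal position; elsewhere, the mover wins exactly when some move hands the opponent an L position.
n=0: no move → L
n=1: no move → L
n=2: can move to 0, which is L ⇒ W
n=3: can move to 1, which is L ⇒ W
n=4: the only move is to 2(W), a W ⇒ L
n=5: the only move is to 3(W), a W ⇒ L
n=6: can move to 4, which is L ⇒ W
n=7: can move to 5, which is L ⇒ W
n=8: can move to 1, which is L ⇒ W
n=9: can move to 1, which is L ⇒ W
n=10: moves to 8(W), 3(W), 2(W); every one is W ⇒ L
n=11: can move to 4, which is L ⇒ W
n=12: can move to 10, which is L ⇒ W
n=13: can move to 5, which is L ⇒ W
n=14: moves to 12(W), 7(W), 6(W); every one is W ⇒ L
n=15: moves to 13(W), 8(W), 7(W); every one is W ⇒ L
n=16: can move to 14, which is L ⇒ W
n=17: can move to 15, which is L ⇒ W
n=18: can move to 10, which is L ⇒ W
n=19: moves to 17(W), 12(W), 11(W); every one is W ⇒ L
n=20: moves to 18(W), 13(W), 12(W); every one is W ⇒ L
n=21: can move to 19, which is L ⇒ W
The starting position 21 is W: Ada should remove 2, leaving 19, handing over an L position.

Ada wins.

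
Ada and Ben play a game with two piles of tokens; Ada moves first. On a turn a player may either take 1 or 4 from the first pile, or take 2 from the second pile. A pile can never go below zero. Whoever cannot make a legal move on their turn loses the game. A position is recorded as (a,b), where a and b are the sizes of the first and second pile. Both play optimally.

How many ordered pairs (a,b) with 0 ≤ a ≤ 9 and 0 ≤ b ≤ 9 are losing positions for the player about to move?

Work bottom-up. With no move the player to move loses. Otherwise the position is W if at least one move leads to an L position for the opponent, and L if every move leads to a W.
Every move lowers a or b (never raises either), so fill the grid row by row in increasing a, and left to right within a row: each cell's successors are then already labelled.
      b=0  b=1  b=2  b=3  b=4  b=5  b=6  b=7  b=8  b=9
a=0:    L    L    W    W    L    L    W    W    L    L
a=1:    W    W    L    L    W    W    L    L    W    W
a=2:    L    L    W    W    L    L    W    W    L    L
a=3:    W    W    L    L    W    W    L    L    W    W
a=4:    W    W    W    W    W    W    W    W    W    W
a=5:    L    L    W    W    L    L    W    W    L    L
a=6:    W    W    L    L    W    W    L    L    W    W
a=7:    L    L    W    W    L    L    W    W    L    L
a=8:    W    W    L    L    W    W    L    L    W    W
a=9:    W    W    W    W    W    W    W    W    W    W
Cells with no legal move (terminal, hence L): (0,0), (0,1).
The remaining L cells, each justified by listing all of its moves:
(0,4): only reaches (0,2)(W), which is W → L
(0,5): only reaches (0,3)(W), which is W → L
(0,8): only reaches (0,6)(W), which is W → L
(0,9): only reaches (0,7)(W), which is W → L
(1,2): only reaches (0,2)(W), (1,0)(W), all W → L
(1,3): only reaches (0,3)(W), (1,1)(W), all W → L
(1,6): only reaches (0,6)(W), (1,4)(W), all W → L
(1,7): only reaches (0,7)(W), (1,5)(W), all W → L
(2,0): only reaches (1,0)(W), which is W → L
(2,1): only reaches (1,1)(W), which is W → L
(2,4): only reaches (1,4)(W), (2,2)(W), all W → L
(2,5): only reaches (1,5)(W), (2,3)(W), all W → L
(2,8): only reaches (1,8)(W), (2,6)(W), all W → L
(2,9): only reaches (1,9)(W), (2,7)(W), all W → L
(3,2): only reaches (2,2)(W), (3,0)(W), all W → L
(3,3): only reaches (2,3)(W), (3,1)(W), all W → L
(3,6): only reaches (2,6)(W), (3,4)(W), all W → L
(3,7): only reaches (2,7)(W), (3,5)(W), all W → L
(5,0): only reaches (4,0)(W), (1,0)(W), all W → L
(5,1): only reaches (4,1)(W), (1,1)(W), all W → L
(5,4): only reaches (4,4)(W), (1,4)(W), (5,2)(W), all W → L
(5,5): only reaches (4,5)(W), (1,5)(W), (5,3)(W), all W → L
(5,8): only reaches (4,8)(W), (1,8)(W), (5,6)(W), all W → L
(5,9): only reaches (4,9)(W), (1,9)(W), (5,7)(W), all W → L
(6,2): only reaches (5,2)(W), (2,2)(W), (6,0)(W), all W → L
(6,3): only reaches (5,3)(W), (2,3)(W), (6,1)(W), all W → L
(6,6): only reaches (5,6)(W), (2,6)(W), (6,4)(W), all W → L
(6,7): only reaches (5,7)(W), (2,7)(W), (6,5)(W), all W → L
(7,0): only reaches (6,0)(W), (3,0)(W), all W → L
(7,1): only reaches (6,1)(W), (3,1)(W), all W → L
(7,4): only reaches (6,4)(W), (3,4)(W), (7,2)(W), all W → L
(7,5): only reaches (6,5)(W), (3,5)(W), (7,3)(W), all W → L
(7,8): only reaches (6,8)(W), (3,8)(W), (7,6)(W), all W → L
(7,9): only reaches (6,9)(W), (3,9)(W), (7,7)(W), all W → L
(8,2): only reaches (7,2)(W), (4,2)(W), (8,0)(W), all W → L
(8,3): only reaches (7,3)(W), (4,3)(W), (8,1)(W), all W → L
(8,6): only reaches (7,6)(W), (4,6)(W), (8,4)(W), all W → L
(8,7): only reaches (7,7)(W), (4,7)(W), (8,5)(W), all W → L
Every other cell has at least one move into one of the L cells above, so it is W.
L cells per row: a=0: 6, a=1: 4, a=2: 6, a=3: 4, a=4: 0, a=5: 6, a=6: 4, a=7: 6, a=8: 4, a=9: 0; total 40.

40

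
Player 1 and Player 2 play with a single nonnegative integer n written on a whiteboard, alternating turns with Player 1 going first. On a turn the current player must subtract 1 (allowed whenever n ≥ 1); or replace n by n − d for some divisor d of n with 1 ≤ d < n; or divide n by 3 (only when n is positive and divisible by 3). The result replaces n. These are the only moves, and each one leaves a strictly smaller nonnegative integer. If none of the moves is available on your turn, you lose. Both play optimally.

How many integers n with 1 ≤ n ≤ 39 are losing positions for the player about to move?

Use the standard recursion: the mover loses at a terminal position; elsewhere, the mover wins exactly when some move hands the opponent an L position.
n=0: no move → L
n=1: →0(L), so W
n=2: →1(W) only, which is W, so L
n=3: →2(L), so W
n=4: →2(L), so W
n=5: →4(W) only, which is W, so L
n=6: →2(L), so W
n=7: →6(W) only, which is W, so L
n=8: →7(L), so W
n=9: →3(W), 6(W), 8(W) — all W, so L
n=10: →5(L), so W
n=11: →10(W) only, which is W, so L
n=12: →9(L), so W
n=13: →12(W) only, which is W, so L
n=14: →7(L), so W
n=15: →5(L), so W
n=16: →8(W), 12(W), 14(W), 15(W) — all W, so L
n=17: →16(L), so W
n=18: →9(L), so W
n=19: →18(W) only, which is W, so L
n=20: →16(L), so W
n=21: →7(L), so W
n=22: →11(L), so W
n=23: →22(W) only, which is W, so L
n=24: →16(L), so W
n=25: →20(W), 24(W) — all W, so L
n=26: →13(L), so W
n=27: →9(L), so W
n=28: →14(W), 21(W), 24(W), 26(W), 27(W) — all W, so L
n=29: →28(L), so W
n=30: →25(L), so W
n=31: →30(W) only, which is W, so L
n=32: →16(L), so W
n=33: →11(L), so W
n=34: →17(W), 32(W), 33(W) — all W, so L
n=35: →28(L), so W
n=36: →34(L), so W
n=37: →36(W) only, which is W, so L
n=38: →19(L), so W
n=39: →13(L), so W
L entries with 1 ≤ n ≤ 39 (n=0 is outside the asked range and is not counted): n = 2, 5, 7, 9, 11, 13, 16, 19, 23, 25, 28, 31, 34, 37; that makes 14.

14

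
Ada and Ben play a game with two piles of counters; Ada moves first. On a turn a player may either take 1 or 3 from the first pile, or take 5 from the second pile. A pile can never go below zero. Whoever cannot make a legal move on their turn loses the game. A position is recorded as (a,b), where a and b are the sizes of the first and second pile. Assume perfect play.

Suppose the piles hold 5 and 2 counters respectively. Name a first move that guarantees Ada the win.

Move to (4,2).

Use the standard recursion: the mover loses at a terminal position; elsewhere, the mover wins exactly when some move hands the opponent an L position.
No move ever increases a pile, so every position that can arise here has a ≤ 5 and b ≤ 2; it is enough to label the cells with 0 ≤ a ≤ 5 and 0 ≤ b ≤ 2.
Every move lowers a or b (never raises either), so fill the grid row by row in increasing a, and left to right within a row: each cell's successors are then already labelled.
      b=0  b=1  b=2
a=0:    L    L    L
a=1:    W    W    W
a=2:    L    L    L
a=3:    W    W    W
a=4:    L    L    L
a=5:    W    W    W
Cells with no legal move (terminal, hence L): (0,0), (0,1), (0,2).
The remaining L cells, each justified by listing all of its moves:
(2,0): L (sole option (1,0)(W) is W)
(2,1): L (sole option (1,1)(W) is W)
(2,2): L (sole option (1,2)(W) is W)
(4,0): L (options (3,0)(W), (1,0)(W) are all W)
(4,1): L (options (3,1)(W), (1,1)(W) are all W)
(4,2): L (options (3,2)(W), (1,2)(W) are all W)
Every other cell has at least one move into one of the L cells above, so it is W.
From (5,2), the L positions reachable in one move are: (4,2), (2,2). Any move reaching one of these is winning.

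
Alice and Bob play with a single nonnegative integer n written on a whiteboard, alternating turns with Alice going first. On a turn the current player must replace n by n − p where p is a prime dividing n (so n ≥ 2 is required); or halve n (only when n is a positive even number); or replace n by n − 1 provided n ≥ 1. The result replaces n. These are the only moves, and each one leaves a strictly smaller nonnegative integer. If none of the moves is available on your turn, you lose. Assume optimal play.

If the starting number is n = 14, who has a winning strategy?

Bob wins.

Classify positions by backward induction: terminal positions (no move available) are L. From any other position, the mover wins iff some move reaches an L.
n=0: no move → L
n=1: can move to 0, which is L ⇒ W
n=2: can move to 0, which is L ⇒ W
n=3: can move to 0, which is L ⇒ W
n=4: moves to 2(W), 3(W); every one is W ⇒ L
n=5: can move to 0, which is L ⇒ W
n=6: can move to 4, which is L ⇒ W
n=7: can move to 0, which is L ⇒ W
n=8: can move to 4, which is L ⇒ W
n=9: moves to 6(W), 8(W); every one is W ⇒ L
n=10: can move to 9, which is L ⇒ W
n=11: can move to 0, which is L ⇒ W
n=12: can move to 9, which is L ⇒ W
n=13: can move to 0, which is L ⇒ W
n=14: moves to 7(W), 12(W), 13(W); every one is W ⇒ L
The starting position 14 is L: whatever Alice does, the opponent receives a W position.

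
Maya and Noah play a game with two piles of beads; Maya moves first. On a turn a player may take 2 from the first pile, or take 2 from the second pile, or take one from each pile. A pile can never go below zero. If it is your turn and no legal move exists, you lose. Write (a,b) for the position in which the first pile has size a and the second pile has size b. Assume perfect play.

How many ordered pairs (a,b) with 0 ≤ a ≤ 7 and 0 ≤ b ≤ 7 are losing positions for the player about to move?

32

Use the standard recursion: the mover loses at a terminal position; elsewhere, the mover wins exactly when some move hands the opponent an L position.
Every move lowers a or b (never raises either), so fill the grid row by row in increasing a, and left to right within a row: each cell's successors are then already labelled.
      b=0  b=1  b=2  b=3  b=4  b=5  b=6  b=7
a=0:    L    L    W    W    L    L    W    W
a=1:    L    W    W    L    L    W    W    L
a=2:    W    W    L    L    W    W    L    L
a=3:    W    L    L    W    W    L    L    W
a=4:    L    L    W    W    L    L    W    W
a=5:    L    W    W    L    L    W    W    L
a=6:    W    W    L    L    W    W    L    L
a=7:    W    L    L    W    W    L    L    W
Cells with no legal move (terminal, hence L): (0,0), (0,1), (1,0).
The remaining L cells, each justified by listing all of its moves:
(0,4): L (sole option (0,2)(W) is W)
(0,5): L (sole option (0,3)(W) is W)
(1,3): L (options (1,1)(W), (0,2)(W) are all W)
(1,4): L (options (1,2)(W), (0,3)(W) are all W)
(1,7): L (options (1,5)(W), (0,6)(W) are all W)
(2,2): L (options (0,2)(W), (2,0)(W), (1,1)(W) are all W)
(2,3): L (options (0,3)(W), (2,1)(W), (1,2)(W) are all W)
(2,6): L (options (0,6)(W), (2,4)(W), (1,5)(W) are all W)
(2,7): L (options (0,7)(W), (2,5)(W), (1,6)(W) are all W)
(3,1): L (options (1,1)(W), (2,0)(W) are all W)
(3,2): L (options (1,2)(W), (3,0)(W), (2,1)(W) are all W)
(3,5): L (options (1,5)(W), (3,3)(W), (2,4)(W) are all W)
(3,6): L (options (1,6)(W), (3,4)(W), (2,5)(W) are all W)
(4,0): L (sole option (2,0)(W) is W)
(4,1): L (options (2,1)(W), (3,0)(W) are all W)
(4,4): L (options (2,4)(W), (4,2)(W), (3,3)(W) are all W)
(4,5): L (options (2,5)(W), (4,3)(W), (3,4)(W) are all W)
(5,0): L (sole option (3,0)(W) is W)
(5,3): L (options (3,3)(W), (5,1)(W), (4,2)(W) are all W)
(5,4): L (options (3,4)(W), (5,2)(W), (4,3)(W) are all W)
(5,7): L (options (3,7)(W), (5,5)(W), (4,6)(W) are all W)
(6,2): L (options (4,2)(W), (6,0)(W), (5,1)(W) are all W)
(6,3): L (options (4,3)(W), (6,1)(W), (5,2)(W) are all W)
(6,6): L (options (4,6)(W), (6,4)(W), (5,5)(W) are all W)
(6,7): L (options (4,7)(W), (6,5)(W), (5,6)(W) are all W)
(7,1): L (options (5,1)(W), (6,0)(W) are all W)
(7,2): L (options (5,2)(W), (7,0)(W), (6,1)(W) are all W)
(7,5): L (options (5,5)(W), (7,3)(W), (6,4)(W) are all W)
(7,6): L (options (5,6)(W), (7,4)(W), (6,5)(W) are all W)
Every other cell has at least one move into one of the L cells above, so it is W.
L cells per row: a=0: 4, a=1: 4, a=2: 4, a=3: 4, a=4: 4, a=5: 4, a=6: 4, a=7: 4; total 32.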